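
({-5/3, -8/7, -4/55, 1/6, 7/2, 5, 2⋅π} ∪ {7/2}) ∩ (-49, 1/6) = {-5/3, -8/7, -4/55}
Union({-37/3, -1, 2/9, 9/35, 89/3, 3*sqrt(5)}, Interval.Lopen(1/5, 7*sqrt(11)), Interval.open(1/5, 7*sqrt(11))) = Union({-37/3, -1, 89/3}, Interval.Lopen(1/5, 7*sqrt(11)))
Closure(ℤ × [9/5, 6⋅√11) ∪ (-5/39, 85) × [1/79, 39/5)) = ({-5/39, 85} × [1/79, 39/5]) ∪ ([-5/39, 85] × {1/79, 39/5}) ∪ (ℤ × [9/5, 6⋅√11]) ∪ ((-5/39, 85) × [1/79, 39/5))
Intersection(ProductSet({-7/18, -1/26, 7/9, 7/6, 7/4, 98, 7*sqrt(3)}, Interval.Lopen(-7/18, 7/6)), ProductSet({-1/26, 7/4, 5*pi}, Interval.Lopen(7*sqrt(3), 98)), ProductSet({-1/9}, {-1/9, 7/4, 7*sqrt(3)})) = EmptySet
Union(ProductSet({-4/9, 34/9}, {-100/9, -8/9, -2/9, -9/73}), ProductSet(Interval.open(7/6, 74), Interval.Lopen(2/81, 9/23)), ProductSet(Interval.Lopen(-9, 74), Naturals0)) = Union(ProductSet({-4/9, 34/9}, {-100/9, -8/9, -2/9, -9/73}), ProductSet(Interval.Lopen(-9, 74), Naturals0), ProductSet(Interval.open(7/6, 74), Interval.Lopen(2/81, 9/23)))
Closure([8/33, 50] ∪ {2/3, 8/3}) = [8/33, 50]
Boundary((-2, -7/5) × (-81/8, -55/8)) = ({-2, -7/5} × [-81/8, -55/8]) ∪ ([-2, -7/5] × {-81/8, -55/8})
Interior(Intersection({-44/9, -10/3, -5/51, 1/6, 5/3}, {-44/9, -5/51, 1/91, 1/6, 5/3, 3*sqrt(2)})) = EmptySet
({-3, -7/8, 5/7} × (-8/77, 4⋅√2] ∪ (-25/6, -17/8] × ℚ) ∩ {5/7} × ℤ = {5/7} × {0, 1, …, 5}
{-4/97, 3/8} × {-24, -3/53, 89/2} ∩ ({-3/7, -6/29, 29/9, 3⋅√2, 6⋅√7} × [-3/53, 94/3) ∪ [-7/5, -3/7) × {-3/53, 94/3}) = ∅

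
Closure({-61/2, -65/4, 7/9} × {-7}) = {-61/2, -65/4, 7/9} × {-7}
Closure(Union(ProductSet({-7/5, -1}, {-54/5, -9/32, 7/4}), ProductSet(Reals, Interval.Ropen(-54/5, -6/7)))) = Union(ProductSet({-7/5, -1}, {-54/5, -9/32, 7/4}), ProductSet(Reals, Interval(-54/5, -6/7)))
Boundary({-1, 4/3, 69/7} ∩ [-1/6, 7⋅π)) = {4/3, 69/7}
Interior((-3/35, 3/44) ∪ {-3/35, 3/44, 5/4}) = (-3/35, 3/44)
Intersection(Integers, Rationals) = Integers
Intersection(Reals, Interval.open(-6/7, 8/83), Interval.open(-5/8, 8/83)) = Interval.open(-5/8, 8/83)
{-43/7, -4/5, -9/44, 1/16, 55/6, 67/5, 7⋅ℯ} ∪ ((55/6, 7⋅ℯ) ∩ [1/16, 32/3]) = {-43/7, -4/5, -9/44, 1/16, 67/5, 7⋅ℯ} ∪ [55/6, 32/3]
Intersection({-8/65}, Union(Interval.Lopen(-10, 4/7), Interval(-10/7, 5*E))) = {-8/65}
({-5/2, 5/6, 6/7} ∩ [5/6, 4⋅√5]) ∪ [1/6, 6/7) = [1/6, 6/7]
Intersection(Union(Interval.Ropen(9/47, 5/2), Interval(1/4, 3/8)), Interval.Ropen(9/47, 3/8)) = Interval.Ropen(9/47, 3/8)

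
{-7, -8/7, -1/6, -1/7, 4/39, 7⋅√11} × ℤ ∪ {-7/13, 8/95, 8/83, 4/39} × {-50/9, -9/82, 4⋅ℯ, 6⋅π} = ({-7, -8/7, -1/6, -1/7, 4/39, 7⋅√11} × ℤ) ∪ ({-7/13, 8/95, 8/83, 4/39} × {-50/9, -9/82, 4⋅ℯ, 6⋅π})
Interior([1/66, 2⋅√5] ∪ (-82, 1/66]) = (-82, 2⋅√5)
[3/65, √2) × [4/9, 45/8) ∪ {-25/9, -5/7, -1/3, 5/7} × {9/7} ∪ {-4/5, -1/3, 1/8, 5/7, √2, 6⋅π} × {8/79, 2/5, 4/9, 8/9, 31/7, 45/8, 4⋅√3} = ({-25/9, -5/7, -1/3, 5/7} × {9/7}) ∪ ([3/65, √2) × [4/9, 45/8)) ∪ ({-4/5, -1/3, 1/8, 5/7, √2, 6⋅π} × {8/79, 2/5, 4/9, 8/9, 31/7, 45/8, 4⋅√3})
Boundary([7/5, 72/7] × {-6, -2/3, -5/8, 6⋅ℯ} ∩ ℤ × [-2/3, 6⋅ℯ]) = {2, 3, …, 10} × {-2/3, -5/8, 6⋅ℯ}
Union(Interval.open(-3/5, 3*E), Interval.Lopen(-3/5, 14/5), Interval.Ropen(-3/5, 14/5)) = Interval.Ropen(-3/5, 3*E)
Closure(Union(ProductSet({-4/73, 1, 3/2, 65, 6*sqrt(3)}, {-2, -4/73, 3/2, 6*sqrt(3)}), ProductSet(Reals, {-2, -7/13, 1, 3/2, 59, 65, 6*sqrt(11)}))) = Union(ProductSet({-4/73, 1, 3/2, 65, 6*sqrt(3)}, {-2, -4/73, 3/2, 6*sqrt(3)}), ProductSet(Reals, {-2, -7/13, 1, 3/2, 59, 65, 6*sqrt(11)}))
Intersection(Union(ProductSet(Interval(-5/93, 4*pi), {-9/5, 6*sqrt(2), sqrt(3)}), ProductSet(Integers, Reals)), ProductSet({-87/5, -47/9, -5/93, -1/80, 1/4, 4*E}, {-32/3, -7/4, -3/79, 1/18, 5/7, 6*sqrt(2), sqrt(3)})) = ProductSet({-5/93, -1/80, 1/4, 4*E}, {6*sqrt(2), sqrt(3)})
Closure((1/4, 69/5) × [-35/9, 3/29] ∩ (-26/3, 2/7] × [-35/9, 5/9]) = [1/4, 2/7] × [-35/9, 3/29]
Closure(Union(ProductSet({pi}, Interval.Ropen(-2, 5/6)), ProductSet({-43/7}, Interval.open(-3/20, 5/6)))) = Union(ProductSet({-43/7}, Interval(-3/20, 5/6)), ProductSet({pi}, Interval(-2, 5/6)))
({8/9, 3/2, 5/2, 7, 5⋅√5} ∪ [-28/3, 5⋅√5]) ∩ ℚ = ℚ ∩ [-28/3, 5⋅√5]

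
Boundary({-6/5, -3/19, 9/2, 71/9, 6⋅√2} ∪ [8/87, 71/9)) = {-6/5, -3/19, 8/87, 71/9, 6⋅√2}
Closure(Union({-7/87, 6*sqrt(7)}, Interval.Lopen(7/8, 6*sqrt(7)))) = Union({-7/87}, Interval(7/8, 6*sqrt(7)))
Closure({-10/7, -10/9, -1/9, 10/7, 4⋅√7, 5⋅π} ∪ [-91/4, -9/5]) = [-91/4, -9/5] ∪ {-10/7, -10/9, -1/9, 10/7, 4⋅√7, 5⋅π}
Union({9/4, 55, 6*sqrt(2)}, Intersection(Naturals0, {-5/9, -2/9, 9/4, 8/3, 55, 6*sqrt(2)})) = {9/4, 55, 6*sqrt(2)}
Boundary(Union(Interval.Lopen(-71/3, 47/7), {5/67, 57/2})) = {-71/3, 47/7, 57/2}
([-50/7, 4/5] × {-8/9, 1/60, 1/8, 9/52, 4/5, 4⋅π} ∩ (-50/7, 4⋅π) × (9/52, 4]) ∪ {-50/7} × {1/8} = ({-50/7} × {1/8}) ∪ ((-50/7, 4/5] × {4/5})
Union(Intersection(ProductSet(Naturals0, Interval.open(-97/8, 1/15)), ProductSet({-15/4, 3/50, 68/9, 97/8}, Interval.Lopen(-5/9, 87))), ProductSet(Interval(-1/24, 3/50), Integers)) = ProductSet(Interval(-1/24, 3/50), Integers)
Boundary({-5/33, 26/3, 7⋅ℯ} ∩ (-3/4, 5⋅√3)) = {-5/33}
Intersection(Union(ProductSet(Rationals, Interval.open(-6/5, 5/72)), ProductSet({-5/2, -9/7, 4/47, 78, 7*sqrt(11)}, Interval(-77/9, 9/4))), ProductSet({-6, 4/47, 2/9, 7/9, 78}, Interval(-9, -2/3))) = Union(ProductSet({4/47, 78}, Interval(-77/9, -2/3)), ProductSet({-6, 4/47, 2/9, 7/9, 78}, Interval.Lopen(-6/5, -2/3)))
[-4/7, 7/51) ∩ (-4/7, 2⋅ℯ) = (-4/7, 7/51)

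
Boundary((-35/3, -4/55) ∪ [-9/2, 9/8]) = {-35/3, 9/8}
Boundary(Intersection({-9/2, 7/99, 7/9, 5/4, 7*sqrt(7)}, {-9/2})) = {-9/2}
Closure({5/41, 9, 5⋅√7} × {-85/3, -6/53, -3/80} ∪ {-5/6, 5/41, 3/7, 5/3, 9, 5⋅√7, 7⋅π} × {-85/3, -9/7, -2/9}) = ({5/41, 9, 5⋅√7} × {-85/3, -6/53, -3/80}) ∪ ({-5/6, 5/41, 3/7, 5/3, 9, 5⋅√7, 7⋅π} × {-85/3, -9/7, -2/9})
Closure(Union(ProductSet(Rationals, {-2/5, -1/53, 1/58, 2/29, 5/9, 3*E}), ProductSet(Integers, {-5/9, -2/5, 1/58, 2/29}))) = Union(ProductSet(Integers, {-5/9, -2/5, 1/58, 2/29}), ProductSet(Reals, {-2/5, -1/53, 1/58, 2/29, 5/9, 3*E}))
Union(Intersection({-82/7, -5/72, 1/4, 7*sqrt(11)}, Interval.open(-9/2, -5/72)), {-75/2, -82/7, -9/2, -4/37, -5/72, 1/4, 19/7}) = {-75/2, -82/7, -9/2, -4/37, -5/72, 1/4, 19/7}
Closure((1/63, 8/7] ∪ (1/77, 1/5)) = [1/77, 8/7]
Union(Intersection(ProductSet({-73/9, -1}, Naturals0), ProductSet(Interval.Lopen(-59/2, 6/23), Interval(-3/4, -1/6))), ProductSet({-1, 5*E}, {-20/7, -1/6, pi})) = ProductSet({-1, 5*E}, {-20/7, -1/6, pi})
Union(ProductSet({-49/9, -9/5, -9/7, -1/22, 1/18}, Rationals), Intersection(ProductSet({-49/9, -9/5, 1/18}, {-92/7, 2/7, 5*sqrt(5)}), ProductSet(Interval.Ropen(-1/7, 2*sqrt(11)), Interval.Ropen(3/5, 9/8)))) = ProductSet({-49/9, -9/5, -9/7, -1/22, 1/18}, Rationals)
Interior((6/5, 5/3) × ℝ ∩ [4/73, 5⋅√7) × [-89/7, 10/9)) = (6/5, 5/3) × (-89/7, 10/9)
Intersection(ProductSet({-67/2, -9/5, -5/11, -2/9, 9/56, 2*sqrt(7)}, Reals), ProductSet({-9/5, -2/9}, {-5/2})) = ProductSet({-9/5, -2/9}, {-5/2})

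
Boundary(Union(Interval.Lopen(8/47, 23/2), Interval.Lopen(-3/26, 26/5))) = {-3/26, 23/2}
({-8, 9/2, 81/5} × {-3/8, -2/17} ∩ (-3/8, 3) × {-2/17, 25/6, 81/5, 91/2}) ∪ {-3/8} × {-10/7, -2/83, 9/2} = {-3/8} × {-10/7, -2/83, 9/2}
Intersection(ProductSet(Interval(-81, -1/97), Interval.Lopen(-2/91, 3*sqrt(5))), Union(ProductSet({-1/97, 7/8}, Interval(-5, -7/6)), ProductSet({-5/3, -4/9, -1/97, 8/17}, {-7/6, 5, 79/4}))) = ProductSet({-5/3, -4/9, -1/97}, {5})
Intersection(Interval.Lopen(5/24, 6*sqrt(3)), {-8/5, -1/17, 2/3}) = {2/3}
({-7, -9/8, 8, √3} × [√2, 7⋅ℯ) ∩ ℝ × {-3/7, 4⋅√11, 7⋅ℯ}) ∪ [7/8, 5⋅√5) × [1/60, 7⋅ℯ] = ({-7, -9/8, 8, √3} × {4⋅√11}) ∪ ([7/8, 5⋅√5) × [1/60, 7⋅ℯ])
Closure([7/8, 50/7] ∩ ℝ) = [7/8, 50/7]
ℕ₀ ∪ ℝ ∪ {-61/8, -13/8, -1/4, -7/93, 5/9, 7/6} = ℝ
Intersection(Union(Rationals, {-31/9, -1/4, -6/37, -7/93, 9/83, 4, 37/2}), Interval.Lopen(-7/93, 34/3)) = Intersection(Interval.Lopen(-7/93, 34/3), Rationals)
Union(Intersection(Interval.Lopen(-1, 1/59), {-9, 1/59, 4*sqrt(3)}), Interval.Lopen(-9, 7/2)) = Interval.Lopen(-9, 7/2)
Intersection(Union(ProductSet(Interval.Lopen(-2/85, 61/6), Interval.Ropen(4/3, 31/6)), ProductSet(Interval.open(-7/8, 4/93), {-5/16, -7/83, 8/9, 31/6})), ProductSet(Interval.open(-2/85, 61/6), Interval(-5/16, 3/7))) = ProductSet(Interval.open(-2/85, 4/93), {-5/16, -7/83})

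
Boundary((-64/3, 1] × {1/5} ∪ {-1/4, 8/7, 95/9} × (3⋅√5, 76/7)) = ([-64/3, 1] × {1/5}) ∪ ({-1/4, 8/7, 95/9} × [3⋅√5, 76/7])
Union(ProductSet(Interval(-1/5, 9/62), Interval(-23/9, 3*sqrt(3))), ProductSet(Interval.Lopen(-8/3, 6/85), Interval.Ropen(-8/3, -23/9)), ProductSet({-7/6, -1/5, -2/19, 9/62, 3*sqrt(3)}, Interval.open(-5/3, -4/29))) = Union(ProductSet({-7/6, -1/5, -2/19, 9/62, 3*sqrt(3)}, Interval.open(-5/3, -4/29)), ProductSet(Interval.Lopen(-8/3, 6/85), Interval.Ropen(-8/3, -23/9)), ProductSet(Interval(-1/5, 9/62), Interval(-23/9, 3*sqrt(3))))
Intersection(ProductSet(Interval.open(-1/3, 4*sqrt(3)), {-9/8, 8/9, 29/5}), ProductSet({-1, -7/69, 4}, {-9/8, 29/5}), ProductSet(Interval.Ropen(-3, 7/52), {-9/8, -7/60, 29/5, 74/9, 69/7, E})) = ProductSet({-7/69}, {-9/8, 29/5})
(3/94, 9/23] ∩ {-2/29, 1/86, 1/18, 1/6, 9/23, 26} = {1/18, 1/6, 9/23}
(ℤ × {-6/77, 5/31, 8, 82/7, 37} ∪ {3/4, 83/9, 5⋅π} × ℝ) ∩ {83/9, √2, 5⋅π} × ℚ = {83/9, 5⋅π} × ℚ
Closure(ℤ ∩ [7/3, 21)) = {3, 4, …, 20}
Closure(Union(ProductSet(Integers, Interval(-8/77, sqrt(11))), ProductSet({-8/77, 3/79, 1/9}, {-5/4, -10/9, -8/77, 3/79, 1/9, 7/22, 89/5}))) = Union(ProductSet({-8/77, 3/79, 1/9}, {-5/4, -10/9, -8/77, 3/79, 1/9, 7/22, 89/5}), ProductSet(Integers, Interval(-8/77, sqrt(11))))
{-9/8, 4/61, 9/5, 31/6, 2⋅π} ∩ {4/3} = ∅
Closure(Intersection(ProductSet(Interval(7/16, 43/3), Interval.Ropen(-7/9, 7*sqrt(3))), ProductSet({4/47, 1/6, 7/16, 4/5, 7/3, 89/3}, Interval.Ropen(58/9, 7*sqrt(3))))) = ProductSet({7/16, 4/5, 7/3}, Interval(58/9, 7*sqrt(3)))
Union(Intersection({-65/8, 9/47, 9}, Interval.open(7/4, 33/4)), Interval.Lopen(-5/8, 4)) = Interval.Lopen(-5/8, 4)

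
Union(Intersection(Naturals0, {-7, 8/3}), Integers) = Integers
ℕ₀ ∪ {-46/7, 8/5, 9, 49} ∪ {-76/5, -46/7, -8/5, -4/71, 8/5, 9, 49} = {-76/5, -46/7, -8/5, -4/71, 8/5} ∪ ℕ₀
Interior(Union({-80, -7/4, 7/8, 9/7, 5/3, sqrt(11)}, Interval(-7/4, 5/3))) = Interval.open(-7/4, 5/3)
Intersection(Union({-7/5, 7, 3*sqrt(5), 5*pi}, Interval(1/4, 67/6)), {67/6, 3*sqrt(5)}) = {67/6, 3*sqrt(5)}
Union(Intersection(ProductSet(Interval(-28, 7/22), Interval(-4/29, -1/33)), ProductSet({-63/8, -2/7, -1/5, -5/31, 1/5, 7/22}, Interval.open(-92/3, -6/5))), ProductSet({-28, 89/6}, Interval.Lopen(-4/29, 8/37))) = ProductSet({-28, 89/6}, Interval.Lopen(-4/29, 8/37))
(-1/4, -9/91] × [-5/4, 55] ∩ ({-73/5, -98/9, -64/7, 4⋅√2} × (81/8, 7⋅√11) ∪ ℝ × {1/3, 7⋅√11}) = (-1/4, -9/91] × {1/3, 7⋅√11}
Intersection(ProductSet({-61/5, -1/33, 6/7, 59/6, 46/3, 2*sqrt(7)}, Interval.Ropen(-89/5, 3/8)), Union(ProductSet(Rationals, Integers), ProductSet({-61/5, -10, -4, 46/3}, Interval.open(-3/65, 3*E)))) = Union(ProductSet({-61/5, 46/3}, Interval.open(-3/65, 3/8)), ProductSet({-61/5, -1/33, 6/7, 59/6, 46/3}, Range(-17, 1, 1)))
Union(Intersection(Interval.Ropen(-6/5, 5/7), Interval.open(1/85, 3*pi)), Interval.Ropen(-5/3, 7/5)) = Interval.Ropen(-5/3, 7/5)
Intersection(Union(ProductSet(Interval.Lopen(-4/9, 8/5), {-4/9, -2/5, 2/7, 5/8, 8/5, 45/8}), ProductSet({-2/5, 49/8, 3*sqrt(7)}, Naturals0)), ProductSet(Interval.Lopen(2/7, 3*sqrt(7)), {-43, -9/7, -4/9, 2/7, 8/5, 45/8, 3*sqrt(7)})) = ProductSet(Interval.Lopen(2/7, 8/5), {-4/9, 2/7, 8/5, 45/8})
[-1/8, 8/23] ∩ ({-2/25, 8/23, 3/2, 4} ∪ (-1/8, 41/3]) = (-1/8, 8/23]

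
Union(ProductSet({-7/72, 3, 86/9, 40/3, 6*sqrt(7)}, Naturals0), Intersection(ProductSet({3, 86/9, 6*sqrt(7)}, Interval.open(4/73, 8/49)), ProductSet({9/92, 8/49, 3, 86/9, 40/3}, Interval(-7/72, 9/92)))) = Union(ProductSet({3, 86/9}, Interval.Lopen(4/73, 9/92)), ProductSet({-7/72, 3, 86/9, 40/3, 6*sqrt(7)}, Naturals0))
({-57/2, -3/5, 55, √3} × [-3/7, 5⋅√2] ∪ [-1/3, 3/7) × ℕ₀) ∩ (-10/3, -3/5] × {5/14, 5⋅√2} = {-3/5} × {5/14, 5⋅√2}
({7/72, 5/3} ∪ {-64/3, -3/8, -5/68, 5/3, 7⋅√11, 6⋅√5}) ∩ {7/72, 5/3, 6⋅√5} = {7/72, 5/3, 6⋅√5}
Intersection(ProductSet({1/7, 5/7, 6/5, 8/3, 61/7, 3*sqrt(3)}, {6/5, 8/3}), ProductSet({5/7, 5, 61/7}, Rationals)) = ProductSet({5/7, 61/7}, {6/5, 8/3})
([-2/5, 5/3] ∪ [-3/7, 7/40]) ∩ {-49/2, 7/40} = {7/40}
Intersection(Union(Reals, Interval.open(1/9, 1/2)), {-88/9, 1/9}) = {-88/9, 1/9}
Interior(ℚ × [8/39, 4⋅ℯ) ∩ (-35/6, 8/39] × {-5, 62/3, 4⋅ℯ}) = ∅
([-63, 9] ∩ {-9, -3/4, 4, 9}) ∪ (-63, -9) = (-63, -9] ∪ {-3/4, 4, 9}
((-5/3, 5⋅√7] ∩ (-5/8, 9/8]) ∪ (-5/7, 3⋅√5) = (-5/7, 3⋅√5)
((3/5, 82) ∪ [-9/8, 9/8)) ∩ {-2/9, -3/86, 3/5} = {-2/9, -3/86, 3/5}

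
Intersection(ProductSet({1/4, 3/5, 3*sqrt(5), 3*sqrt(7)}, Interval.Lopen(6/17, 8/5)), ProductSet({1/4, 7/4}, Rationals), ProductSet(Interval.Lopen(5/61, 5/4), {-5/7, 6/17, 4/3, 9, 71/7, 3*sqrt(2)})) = ProductSet({1/4}, {4/3})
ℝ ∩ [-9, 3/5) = [-9, 3/5)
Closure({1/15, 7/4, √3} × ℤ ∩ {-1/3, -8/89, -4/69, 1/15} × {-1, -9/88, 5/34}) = {1/15} × {-1}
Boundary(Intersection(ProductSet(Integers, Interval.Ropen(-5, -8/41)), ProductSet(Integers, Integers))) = ProductSet(Integers, Range(-5, 0, 1))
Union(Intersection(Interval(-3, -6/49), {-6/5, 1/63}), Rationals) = Rationals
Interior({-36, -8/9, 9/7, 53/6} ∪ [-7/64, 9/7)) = (-7/64, 9/7)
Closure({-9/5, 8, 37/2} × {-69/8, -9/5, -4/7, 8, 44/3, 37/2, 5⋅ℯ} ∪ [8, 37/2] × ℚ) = ([8, 37/2] × ℝ) ∪ ({-9/5, 8, 37/2} × {-69/8, -9/5, -4/7, 8, 44/3, 37/2, 5⋅ℯ})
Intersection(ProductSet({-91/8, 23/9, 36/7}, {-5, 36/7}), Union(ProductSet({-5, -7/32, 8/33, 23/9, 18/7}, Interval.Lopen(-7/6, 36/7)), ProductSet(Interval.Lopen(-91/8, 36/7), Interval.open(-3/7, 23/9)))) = ProductSet({23/9}, {36/7})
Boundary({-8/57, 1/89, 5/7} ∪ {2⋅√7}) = {-8/57, 1/89, 5/7, 2⋅√7}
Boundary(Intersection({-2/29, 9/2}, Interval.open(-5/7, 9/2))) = {-2/29}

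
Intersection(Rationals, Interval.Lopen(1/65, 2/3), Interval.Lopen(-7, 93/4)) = Intersection(Interval.Lopen(1/65, 2/3), Rationals)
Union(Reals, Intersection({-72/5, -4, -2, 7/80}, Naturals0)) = Reals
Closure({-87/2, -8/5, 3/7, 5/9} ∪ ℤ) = ℤ ∪ {-87/2, -8/5, 3/7, 5/9}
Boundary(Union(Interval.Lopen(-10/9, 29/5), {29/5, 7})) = {-10/9, 29/5, 7}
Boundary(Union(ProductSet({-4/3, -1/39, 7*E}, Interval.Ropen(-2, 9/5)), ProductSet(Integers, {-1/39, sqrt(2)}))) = Union(ProductSet({-4/3, -1/39, 7*E}, Interval(-2, 9/5)), ProductSet(Integers, {-1/39, sqrt(2)}))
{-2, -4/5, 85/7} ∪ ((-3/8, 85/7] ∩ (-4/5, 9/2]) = {-2, -4/5, 85/7} ∪ (-3/8, 9/2]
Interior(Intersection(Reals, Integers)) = EmptySet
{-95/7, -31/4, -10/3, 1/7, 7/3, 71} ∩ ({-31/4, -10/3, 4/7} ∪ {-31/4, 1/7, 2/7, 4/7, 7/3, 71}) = {-31/4, -10/3, 1/7, 7/3, 71}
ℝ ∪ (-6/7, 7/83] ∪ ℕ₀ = (-∞, ∞) ∪ ℕ₀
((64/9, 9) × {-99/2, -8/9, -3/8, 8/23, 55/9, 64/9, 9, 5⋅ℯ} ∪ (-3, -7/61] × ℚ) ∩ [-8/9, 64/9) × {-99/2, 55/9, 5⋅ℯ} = [-8/9, -7/61] × {-99/2, 55/9}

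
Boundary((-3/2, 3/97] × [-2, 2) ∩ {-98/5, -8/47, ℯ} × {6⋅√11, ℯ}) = ∅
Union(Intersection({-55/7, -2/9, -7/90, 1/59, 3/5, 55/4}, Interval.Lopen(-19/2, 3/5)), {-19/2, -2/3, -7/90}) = {-19/2, -55/7, -2/3, -2/9, -7/90, 1/59, 3/5}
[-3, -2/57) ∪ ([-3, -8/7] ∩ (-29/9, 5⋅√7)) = [-3, -2/57)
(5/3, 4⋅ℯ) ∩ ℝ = (5/3, 4⋅ℯ)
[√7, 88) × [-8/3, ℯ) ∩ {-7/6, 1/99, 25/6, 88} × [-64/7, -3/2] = {25/6} × [-8/3, -3/2]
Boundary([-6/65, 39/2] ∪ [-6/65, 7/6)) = {-6/65, 39/2}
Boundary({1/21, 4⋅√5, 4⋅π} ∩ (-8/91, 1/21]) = {1/21}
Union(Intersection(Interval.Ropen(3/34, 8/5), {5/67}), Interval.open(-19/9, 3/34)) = Interval.open(-19/9, 3/34)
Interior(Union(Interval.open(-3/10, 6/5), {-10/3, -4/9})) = Interval.open(-3/10, 6/5)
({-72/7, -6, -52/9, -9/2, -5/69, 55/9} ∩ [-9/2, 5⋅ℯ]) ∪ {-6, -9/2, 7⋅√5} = {-6, -9/2, -5/69, 55/9, 7⋅√5}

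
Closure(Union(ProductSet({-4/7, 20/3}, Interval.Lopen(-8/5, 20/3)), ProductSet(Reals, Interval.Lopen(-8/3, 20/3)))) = ProductSet(Reals, Interval(-8/3, 20/3))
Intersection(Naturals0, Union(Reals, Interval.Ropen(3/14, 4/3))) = Naturals0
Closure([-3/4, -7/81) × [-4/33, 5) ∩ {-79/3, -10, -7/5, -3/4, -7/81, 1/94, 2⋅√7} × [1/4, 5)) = {-3/4} × [1/4, 5]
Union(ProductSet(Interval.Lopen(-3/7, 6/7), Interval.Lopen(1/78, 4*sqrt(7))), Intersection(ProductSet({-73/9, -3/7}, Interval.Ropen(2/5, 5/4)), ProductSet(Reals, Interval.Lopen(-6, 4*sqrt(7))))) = Union(ProductSet({-73/9, -3/7}, Interval.Ropen(2/5, 5/4)), ProductSet(Interval.Lopen(-3/7, 6/7), Interval.Lopen(1/78, 4*sqrt(7))))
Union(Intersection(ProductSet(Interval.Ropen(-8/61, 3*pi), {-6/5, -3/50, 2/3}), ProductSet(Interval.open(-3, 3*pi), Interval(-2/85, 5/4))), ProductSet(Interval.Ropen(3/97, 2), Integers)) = Union(ProductSet(Interval.Ropen(-8/61, 3*pi), {2/3}), ProductSet(Interval.Ropen(3/97, 2), Integers))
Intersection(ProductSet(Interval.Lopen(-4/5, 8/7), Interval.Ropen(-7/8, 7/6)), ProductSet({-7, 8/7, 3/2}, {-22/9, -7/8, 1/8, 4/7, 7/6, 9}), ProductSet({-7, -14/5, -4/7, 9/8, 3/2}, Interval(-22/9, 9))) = EmptySet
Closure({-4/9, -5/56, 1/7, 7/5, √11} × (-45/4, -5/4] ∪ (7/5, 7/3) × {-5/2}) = ([7/5, 7/3] × {-5/2}) ∪ ({-4/9, -5/56, 1/7, 7/5, √11} × [-45/4, -5/4])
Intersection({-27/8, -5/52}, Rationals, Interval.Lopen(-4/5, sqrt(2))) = {-5/52}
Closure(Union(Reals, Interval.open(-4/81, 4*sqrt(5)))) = Interval(-oo, oo)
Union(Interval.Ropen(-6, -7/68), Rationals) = Union(Interval(-6, -7/68), Rationals)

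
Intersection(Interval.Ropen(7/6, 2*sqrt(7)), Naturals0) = Range(2, 6, 1)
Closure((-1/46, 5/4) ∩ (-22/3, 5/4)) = [-1/46, 5/4]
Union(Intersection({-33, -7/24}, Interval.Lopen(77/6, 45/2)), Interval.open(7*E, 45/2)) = Interval.open(7*E, 45/2)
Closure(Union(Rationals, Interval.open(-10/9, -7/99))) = Union(Interval(-oo, oo), Rationals)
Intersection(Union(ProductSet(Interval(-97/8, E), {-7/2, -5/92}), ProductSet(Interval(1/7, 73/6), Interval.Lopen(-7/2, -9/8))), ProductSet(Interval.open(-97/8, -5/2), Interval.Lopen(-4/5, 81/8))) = ProductSet(Interval.open(-97/8, -5/2), {-5/92})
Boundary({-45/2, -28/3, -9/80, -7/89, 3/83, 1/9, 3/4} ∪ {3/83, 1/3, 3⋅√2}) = {-45/2, -28/3, -9/80, -7/89, 3/83, 1/9, 1/3, 3/4, 3⋅√2}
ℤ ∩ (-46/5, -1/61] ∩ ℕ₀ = ∅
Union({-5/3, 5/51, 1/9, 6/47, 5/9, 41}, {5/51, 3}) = {-5/3, 5/51, 1/9, 6/47, 5/9, 3, 41}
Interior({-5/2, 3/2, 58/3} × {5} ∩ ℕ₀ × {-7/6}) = ∅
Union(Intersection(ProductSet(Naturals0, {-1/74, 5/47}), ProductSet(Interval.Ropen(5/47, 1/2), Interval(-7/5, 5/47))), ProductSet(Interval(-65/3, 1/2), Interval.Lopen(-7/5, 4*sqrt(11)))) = ProductSet(Interval(-65/3, 1/2), Interval.Lopen(-7/5, 4*sqrt(11)))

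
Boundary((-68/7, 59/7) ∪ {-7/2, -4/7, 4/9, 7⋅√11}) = {-68/7, 59/7, 7⋅√11}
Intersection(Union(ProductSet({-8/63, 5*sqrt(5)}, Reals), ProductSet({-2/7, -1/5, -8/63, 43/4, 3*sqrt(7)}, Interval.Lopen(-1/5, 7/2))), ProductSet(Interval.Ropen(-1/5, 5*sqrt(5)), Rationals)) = Union(ProductSet({-8/63}, Rationals), ProductSet({-1/5, -8/63, 43/4, 3*sqrt(7)}, Intersection(Interval.Lopen(-1/5, 7/2), Rationals)))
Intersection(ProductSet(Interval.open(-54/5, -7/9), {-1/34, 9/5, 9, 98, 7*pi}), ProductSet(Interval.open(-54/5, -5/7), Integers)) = ProductSet(Interval.open(-54/5, -7/9), {9, 98})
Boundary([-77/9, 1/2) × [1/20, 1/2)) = ({-77/9, 1/2} × [1/20, 1/2]) ∪ ([-77/9, 1/2] × {1/20, 1/2})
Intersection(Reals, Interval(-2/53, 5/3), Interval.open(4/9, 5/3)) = Interval.open(4/9, 5/3)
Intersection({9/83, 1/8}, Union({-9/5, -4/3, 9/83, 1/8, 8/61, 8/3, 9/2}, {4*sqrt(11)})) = {9/83, 1/8}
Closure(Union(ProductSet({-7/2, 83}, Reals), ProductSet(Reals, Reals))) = ProductSet(Reals, Reals)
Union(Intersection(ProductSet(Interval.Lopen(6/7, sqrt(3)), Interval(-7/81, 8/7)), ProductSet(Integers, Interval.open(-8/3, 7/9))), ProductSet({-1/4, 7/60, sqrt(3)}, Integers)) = Union(ProductSet({-1/4, 7/60, sqrt(3)}, Integers), ProductSet(Range(1, 2, 1), Interval.Ropen(-7/81, 7/9)))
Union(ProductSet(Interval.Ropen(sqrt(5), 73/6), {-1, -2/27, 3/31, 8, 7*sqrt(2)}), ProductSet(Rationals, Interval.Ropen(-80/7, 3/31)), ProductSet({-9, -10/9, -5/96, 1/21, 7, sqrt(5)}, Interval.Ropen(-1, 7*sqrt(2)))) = Union(ProductSet({-9, -10/9, -5/96, 1/21, 7, sqrt(5)}, Interval.Ropen(-1, 7*sqrt(2))), ProductSet(Interval.Ropen(sqrt(5), 73/6), {-1, -2/27, 3/31, 8, 7*sqrt(2)}), ProductSet(Rationals, Interval.Ropen(-80/7, 3/31)))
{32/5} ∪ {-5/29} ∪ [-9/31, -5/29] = [-9/31, -5/29] ∪ {32/5}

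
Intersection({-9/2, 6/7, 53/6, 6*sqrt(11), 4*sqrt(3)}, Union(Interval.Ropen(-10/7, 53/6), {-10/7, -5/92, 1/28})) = {6/7, 4*sqrt(3)}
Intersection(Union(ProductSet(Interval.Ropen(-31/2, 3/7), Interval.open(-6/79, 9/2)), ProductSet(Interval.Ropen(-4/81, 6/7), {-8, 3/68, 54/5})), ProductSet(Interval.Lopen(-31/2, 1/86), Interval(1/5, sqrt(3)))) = ProductSet(Interval.Lopen(-31/2, 1/86), Interval(1/5, sqrt(3)))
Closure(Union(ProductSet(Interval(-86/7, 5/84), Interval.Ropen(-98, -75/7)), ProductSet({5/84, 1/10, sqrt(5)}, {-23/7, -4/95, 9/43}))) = Union(ProductSet({5/84, 1/10, sqrt(5)}, {-23/7, -4/95, 9/43}), ProductSet(Interval(-86/7, 5/84), Interval(-98, -75/7)))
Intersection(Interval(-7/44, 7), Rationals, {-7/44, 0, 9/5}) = {-7/44, 0, 9/5}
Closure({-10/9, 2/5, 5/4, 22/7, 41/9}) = {-10/9, 2/5, 5/4, 22/7, 41/9}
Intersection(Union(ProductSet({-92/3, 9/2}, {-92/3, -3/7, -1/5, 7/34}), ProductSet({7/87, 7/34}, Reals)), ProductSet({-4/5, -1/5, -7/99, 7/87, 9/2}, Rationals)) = Union(ProductSet({7/87}, Rationals), ProductSet({9/2}, {-92/3, -3/7, -1/5, 7/34}))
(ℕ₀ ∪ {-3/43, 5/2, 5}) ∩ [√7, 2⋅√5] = {3, 4}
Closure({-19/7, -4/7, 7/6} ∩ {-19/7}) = {-19/7}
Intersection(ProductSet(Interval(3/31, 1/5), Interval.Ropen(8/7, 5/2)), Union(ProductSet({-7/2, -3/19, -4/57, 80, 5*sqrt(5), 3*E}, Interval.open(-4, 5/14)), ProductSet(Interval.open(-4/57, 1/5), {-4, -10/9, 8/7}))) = ProductSet(Interval.Ropen(3/31, 1/5), {8/7})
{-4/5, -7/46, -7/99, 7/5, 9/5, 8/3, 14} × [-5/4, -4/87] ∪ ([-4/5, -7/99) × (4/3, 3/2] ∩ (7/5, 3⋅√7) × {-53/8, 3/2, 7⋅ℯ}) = {-4/5, -7/46, -7/99, 7/5, 9/5, 8/3, 14} × [-5/4, -4/87]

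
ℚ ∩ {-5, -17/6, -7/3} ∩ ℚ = {-5, -17/6, -7/3}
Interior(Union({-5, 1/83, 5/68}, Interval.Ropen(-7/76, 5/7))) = Interval.open(-7/76, 5/7)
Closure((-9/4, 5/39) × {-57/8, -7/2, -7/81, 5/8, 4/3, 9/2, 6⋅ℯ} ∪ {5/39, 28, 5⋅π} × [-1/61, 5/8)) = ({5/39, 28, 5⋅π} × [-1/61, 5/8]) ∪ ([-9/4, 5/39] × {-57/8, -7/2, -7/81, 5/8, 4/3, 9/2, 6⋅ℯ})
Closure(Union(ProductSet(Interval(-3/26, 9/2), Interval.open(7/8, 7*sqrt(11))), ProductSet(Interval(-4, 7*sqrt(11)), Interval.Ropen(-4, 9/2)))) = Union(ProductSet({-4, 7*sqrt(11)}, Interval(-4, 9/2)), ProductSet(Interval(-4, 7*sqrt(11)), Interval.Ropen(-4, 9/2)), ProductSet(Interval(-3/26, 9/2), Interval.Lopen(7/8, 7*sqrt(11))), ProductSet(Union(Interval(-4, -3/26), Interval(9/2, 7*sqrt(11))), {-4, 9/2}))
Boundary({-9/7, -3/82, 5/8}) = {-9/7, -3/82, 5/8}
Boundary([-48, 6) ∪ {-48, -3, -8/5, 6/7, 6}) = {-48, 6}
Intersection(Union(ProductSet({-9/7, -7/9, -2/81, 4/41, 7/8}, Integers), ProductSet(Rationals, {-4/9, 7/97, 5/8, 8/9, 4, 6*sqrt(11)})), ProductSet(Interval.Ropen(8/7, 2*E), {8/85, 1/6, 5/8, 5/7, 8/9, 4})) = ProductSet(Intersection(Interval.Ropen(8/7, 2*E), Rationals), {5/8, 8/9, 4})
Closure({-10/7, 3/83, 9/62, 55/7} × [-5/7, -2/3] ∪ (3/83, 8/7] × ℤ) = ([3/83, 8/7] × ℤ) ∪ ({-10/7, 3/83, 9/62, 55/7} × [-5/7, -2/3])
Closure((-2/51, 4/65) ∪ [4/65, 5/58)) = [-2/51, 5/58]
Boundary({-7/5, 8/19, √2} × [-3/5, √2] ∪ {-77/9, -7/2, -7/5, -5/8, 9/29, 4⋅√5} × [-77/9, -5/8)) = ({-7/5, 8/19, √2} × [-3/5, √2]) ∪ ({-77/9, -7/2, -7/5, -5/8, 9/29, 4⋅√5} × [-77/9, -5/8])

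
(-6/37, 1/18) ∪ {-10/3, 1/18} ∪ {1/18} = {-10/3} ∪ (-6/37, 1/18]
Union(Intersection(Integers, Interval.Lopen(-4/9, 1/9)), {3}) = Union({3}, Range(0, 1, 1))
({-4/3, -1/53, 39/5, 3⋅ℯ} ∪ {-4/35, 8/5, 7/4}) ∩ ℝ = {-4/3, -4/35, -1/53, 8/5, 7/4, 39/5, 3⋅ℯ}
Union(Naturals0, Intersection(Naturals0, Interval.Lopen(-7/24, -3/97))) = Naturals0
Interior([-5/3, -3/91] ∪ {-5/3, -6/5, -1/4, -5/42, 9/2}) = (-5/3, -3/91)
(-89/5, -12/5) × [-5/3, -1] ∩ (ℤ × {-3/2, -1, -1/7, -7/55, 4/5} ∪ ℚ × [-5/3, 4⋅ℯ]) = (ℚ ∩ (-89/5, -12/5)) × [-5/3, -1]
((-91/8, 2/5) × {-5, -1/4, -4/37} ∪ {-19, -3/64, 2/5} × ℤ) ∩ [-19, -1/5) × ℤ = ({-19} × ℤ) ∪ ((-91/8, -1/5) × {-5})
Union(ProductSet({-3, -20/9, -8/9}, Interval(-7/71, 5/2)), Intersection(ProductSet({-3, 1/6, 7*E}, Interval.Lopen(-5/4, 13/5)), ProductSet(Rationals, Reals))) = Union(ProductSet({-3, 1/6}, Interval.Lopen(-5/4, 13/5)), ProductSet({-3, -20/9, -8/9}, Interval(-7/71, 5/2)))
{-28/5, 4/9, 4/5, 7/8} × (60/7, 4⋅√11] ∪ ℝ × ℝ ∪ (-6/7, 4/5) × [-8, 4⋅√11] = ℝ × ℝ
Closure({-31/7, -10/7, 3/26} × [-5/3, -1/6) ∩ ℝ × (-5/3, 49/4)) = {-31/7, -10/7, 3/26} × [-5/3, -1/6]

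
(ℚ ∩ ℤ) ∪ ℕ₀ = ℤ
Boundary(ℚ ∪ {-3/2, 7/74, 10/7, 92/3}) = ℝ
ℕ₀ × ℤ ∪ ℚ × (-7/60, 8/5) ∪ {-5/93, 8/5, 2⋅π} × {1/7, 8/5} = (ℕ₀ × ℤ) ∪ (ℚ × (-7/60, 8/5)) ∪ ({-5/93, 8/5, 2⋅π} × {1/7, 8/5})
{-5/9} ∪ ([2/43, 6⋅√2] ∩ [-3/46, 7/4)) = {-5/9} ∪ [2/43, 7/4)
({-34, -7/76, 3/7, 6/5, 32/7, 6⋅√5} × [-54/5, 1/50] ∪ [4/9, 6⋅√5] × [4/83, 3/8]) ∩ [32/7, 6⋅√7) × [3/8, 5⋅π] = [32/7, 6⋅√5] × {3/8}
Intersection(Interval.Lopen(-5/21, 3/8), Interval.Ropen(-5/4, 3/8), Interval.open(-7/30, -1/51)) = Interval.open(-7/30, -1/51)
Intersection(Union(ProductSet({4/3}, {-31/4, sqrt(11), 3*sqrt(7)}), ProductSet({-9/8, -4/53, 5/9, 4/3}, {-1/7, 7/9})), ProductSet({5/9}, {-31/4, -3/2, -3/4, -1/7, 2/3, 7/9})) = ProductSet({5/9}, {-1/7, 7/9})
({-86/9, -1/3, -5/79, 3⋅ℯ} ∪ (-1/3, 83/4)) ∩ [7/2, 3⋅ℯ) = [7/2, 3⋅ℯ)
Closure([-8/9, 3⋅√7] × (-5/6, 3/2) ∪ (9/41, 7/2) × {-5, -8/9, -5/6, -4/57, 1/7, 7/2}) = ([9/41, 7/2] × {-5, -8/9, -5/6, 7/2}) ∪ ((9/41, 7/2) × {-5, -8/9, -5/6, -4/57, 1/7, 7/2}) ∪ ([-8/9, 3⋅√7] × [-5/6, 3/2])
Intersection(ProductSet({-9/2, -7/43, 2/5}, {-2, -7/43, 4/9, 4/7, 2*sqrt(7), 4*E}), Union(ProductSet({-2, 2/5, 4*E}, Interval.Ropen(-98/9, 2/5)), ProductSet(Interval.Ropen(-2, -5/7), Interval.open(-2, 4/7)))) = ProductSet({2/5}, {-2, -7/43})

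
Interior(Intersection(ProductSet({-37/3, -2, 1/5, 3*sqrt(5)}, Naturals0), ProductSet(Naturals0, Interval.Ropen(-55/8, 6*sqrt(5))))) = EmptySet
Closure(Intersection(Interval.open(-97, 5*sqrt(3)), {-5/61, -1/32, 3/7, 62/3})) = {-5/61, -1/32, 3/7}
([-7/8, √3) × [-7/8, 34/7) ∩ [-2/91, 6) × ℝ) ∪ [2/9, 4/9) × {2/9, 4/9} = [-2/91, √3) × [-7/8, 34/7)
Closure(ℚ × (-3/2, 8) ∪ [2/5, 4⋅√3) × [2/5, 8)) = (ℚ × (-3/2, 8)) ∪ (ℝ × ([-3/2, 2/5] ∪ {8})) ∪ ([2/5, 4⋅√3) × [2/5, 8)) ∪ (((-∞, 2/5] ∪ [4⋅√3, ∞)) × [-3/2, 8])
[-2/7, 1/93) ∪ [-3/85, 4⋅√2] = [-2/7, 4⋅√2]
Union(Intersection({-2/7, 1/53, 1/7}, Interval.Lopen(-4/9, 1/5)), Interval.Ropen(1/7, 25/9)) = Union({-2/7, 1/53}, Interval.Ropen(1/7, 25/9))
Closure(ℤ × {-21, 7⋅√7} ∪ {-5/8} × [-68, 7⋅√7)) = (ℤ × {-21, 7⋅√7}) ∪ ({-5/8} × [-68, 7⋅√7])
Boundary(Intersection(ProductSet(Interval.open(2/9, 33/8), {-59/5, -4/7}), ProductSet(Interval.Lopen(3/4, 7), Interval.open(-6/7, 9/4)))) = ProductSet(Interval(3/4, 33/8), {-4/7})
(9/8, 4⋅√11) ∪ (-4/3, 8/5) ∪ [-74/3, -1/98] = [-74/3, 4⋅√11)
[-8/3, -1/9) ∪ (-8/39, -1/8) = [-8/3, -1/9)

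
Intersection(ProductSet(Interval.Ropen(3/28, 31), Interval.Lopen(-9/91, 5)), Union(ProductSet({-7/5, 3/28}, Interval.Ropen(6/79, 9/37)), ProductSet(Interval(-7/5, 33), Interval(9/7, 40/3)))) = Union(ProductSet({3/28}, Interval.Ropen(6/79, 9/37)), ProductSet(Interval.Ropen(3/28, 31), Interval(9/7, 5)))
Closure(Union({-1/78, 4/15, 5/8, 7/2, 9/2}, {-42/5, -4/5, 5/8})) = {-42/5, -4/5, -1/78, 4/15, 5/8, 7/2, 9/2}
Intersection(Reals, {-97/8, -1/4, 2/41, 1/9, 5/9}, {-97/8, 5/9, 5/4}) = {-97/8, 5/9}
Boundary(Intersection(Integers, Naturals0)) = Naturals0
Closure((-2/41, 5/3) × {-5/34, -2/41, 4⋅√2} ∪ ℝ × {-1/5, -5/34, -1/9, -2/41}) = (ℝ × {-1/5, -5/34, -1/9, -2/41}) ∪ ([-2/41, 5/3] × {-5/34, -2/41, 4⋅√2})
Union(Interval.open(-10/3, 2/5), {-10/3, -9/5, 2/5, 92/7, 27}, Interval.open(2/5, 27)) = Interval(-10/3, 27)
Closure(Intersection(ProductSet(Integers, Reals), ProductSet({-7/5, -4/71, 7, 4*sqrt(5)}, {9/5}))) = ProductSet({7}, {9/5})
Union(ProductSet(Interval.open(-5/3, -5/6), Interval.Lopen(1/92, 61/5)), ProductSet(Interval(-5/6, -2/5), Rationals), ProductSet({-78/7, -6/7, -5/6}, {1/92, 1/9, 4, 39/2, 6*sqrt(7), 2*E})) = Union(ProductSet({-78/7, -6/7, -5/6}, {1/92, 1/9, 4, 39/2, 6*sqrt(7), 2*E}), ProductSet(Interval.open(-5/3, -5/6), Interval.Lopen(1/92, 61/5)), ProductSet(Interval(-5/6, -2/5), Rationals))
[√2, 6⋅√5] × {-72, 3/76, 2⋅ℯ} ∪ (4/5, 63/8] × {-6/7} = ((4/5, 63/8] × {-6/7}) ∪ ([√2, 6⋅√5] × {-72, 3/76, 2⋅ℯ})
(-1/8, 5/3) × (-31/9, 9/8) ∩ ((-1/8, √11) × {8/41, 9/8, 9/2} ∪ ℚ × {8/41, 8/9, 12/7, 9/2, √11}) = ((-1/8, 5/3) × {8/41}) ∪ ((ℚ ∩ (-1/8, 5/3)) × {8/41, 8/9})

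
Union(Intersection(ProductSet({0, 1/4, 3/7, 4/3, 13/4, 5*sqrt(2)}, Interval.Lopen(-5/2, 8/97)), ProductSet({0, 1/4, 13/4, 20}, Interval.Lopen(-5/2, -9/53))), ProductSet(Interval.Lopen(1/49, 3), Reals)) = Union(ProductSet({0, 1/4, 13/4}, Interval.Lopen(-5/2, -9/53)), ProductSet(Interval.Lopen(1/49, 3), Reals))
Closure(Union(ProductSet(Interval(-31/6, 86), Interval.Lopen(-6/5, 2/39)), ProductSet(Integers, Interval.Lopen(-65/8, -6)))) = Union(ProductSet(Integers, Interval(-65/8, -6)), ProductSet(Interval(-31/6, 86), Interval(-6/5, 2/39)))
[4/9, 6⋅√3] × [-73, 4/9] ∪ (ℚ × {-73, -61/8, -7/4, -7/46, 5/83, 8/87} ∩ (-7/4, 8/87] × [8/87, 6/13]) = ((ℚ ∩ (-7/4, 8/87]) × {8/87}) ∪ ([4/9, 6⋅√3] × [-73, 4/9])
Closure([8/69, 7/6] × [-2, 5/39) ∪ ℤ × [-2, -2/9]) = (ℤ × [-2, -2/9]) ∪ ([8/69, 7/6] × [-2, 5/39])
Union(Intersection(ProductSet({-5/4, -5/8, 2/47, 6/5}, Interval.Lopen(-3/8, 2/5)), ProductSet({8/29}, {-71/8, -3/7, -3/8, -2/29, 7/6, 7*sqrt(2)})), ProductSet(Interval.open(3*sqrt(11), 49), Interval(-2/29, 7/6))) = ProductSet(Interval.open(3*sqrt(11), 49), Interval(-2/29, 7/6))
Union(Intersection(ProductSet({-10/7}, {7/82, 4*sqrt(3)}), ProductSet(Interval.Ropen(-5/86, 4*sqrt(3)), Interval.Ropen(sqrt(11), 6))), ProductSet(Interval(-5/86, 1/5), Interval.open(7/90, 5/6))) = ProductSet(Interval(-5/86, 1/5), Interval.open(7/90, 5/6))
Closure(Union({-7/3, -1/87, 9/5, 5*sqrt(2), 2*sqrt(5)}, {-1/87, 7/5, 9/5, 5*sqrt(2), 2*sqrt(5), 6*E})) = {-7/3, -1/87, 7/5, 9/5, 5*sqrt(2), 2*sqrt(5), 6*E}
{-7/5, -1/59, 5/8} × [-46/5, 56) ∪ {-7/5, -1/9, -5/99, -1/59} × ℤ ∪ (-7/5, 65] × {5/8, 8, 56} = ({-7/5, -1/9, -5/99, -1/59} × ℤ) ∪ ({-7/5, -1/59, 5/8} × [-46/5, 56)) ∪ ((-7/5, 65] × {5/8, 8, 56})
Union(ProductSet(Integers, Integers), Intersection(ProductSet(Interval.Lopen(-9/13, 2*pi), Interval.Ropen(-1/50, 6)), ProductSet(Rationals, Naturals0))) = Union(ProductSet(Integers, Integers), ProductSet(Intersection(Interval.Lopen(-9/13, 2*pi), Rationals), Range(0, 6, 1)))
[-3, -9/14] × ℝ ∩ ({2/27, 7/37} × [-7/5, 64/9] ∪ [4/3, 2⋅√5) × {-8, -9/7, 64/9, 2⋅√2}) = ∅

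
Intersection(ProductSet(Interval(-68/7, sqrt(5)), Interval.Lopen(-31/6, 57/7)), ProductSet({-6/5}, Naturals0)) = ProductSet({-6/5}, Range(0, 9, 1))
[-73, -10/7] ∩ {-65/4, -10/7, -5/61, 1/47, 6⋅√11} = {-65/4, -10/7}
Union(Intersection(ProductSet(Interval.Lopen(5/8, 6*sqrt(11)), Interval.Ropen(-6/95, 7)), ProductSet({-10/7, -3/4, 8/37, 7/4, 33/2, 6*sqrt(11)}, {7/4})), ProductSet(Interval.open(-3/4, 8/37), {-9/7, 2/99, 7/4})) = Union(ProductSet({7/4, 33/2, 6*sqrt(11)}, {7/4}), ProductSet(Interval.open(-3/4, 8/37), {-9/7, 2/99, 7/4}))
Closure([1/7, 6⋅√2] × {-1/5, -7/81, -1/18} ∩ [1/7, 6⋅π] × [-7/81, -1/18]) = [1/7, 6⋅√2] × {-7/81, -1/18}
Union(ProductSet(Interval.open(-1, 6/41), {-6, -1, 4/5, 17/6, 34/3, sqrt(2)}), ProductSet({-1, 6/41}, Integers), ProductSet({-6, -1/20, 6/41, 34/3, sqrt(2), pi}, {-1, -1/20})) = Union(ProductSet({-1, 6/41}, Integers), ProductSet({-6, -1/20, 6/41, 34/3, sqrt(2), pi}, {-1, -1/20}), ProductSet(Interval.open(-1, 6/41), {-6, -1, 4/5, 17/6, 34/3, sqrt(2)}))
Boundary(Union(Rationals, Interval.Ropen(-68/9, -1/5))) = Union(Interval(-oo, -68/9), Interval(-1/5, oo))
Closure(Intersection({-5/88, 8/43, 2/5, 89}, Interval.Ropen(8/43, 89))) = {8/43, 2/5}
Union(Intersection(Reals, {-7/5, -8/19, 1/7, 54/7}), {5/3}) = {-7/5, -8/19, 1/7, 5/3, 54/7}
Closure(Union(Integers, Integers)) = Integers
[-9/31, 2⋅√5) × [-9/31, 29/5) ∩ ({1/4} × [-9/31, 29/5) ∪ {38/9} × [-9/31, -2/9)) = ({1/4} × [-9/31, 29/5)) ∪ ({38/9} × [-9/31, -2/9))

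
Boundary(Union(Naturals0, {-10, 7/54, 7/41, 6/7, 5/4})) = Union({-10, 7/54, 7/41, 6/7, 5/4}, Naturals0)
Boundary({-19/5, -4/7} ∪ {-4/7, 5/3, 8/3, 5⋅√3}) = {-19/5, -4/7, 5/3, 8/3, 5⋅√3}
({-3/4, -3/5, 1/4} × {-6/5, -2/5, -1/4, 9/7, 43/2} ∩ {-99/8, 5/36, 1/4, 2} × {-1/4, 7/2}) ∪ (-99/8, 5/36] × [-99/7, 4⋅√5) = ({1/4} × {-1/4}) ∪ ((-99/8, 5/36] × [-99/7, 4⋅√5))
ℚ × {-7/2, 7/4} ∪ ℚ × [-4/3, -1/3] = ℚ × ({-7/2, 7/4} ∪ [-4/3, -1/3])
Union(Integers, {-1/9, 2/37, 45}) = Union({-1/9, 2/37}, Integers)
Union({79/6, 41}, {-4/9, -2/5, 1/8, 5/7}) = {-4/9, -2/5, 1/8, 5/7, 79/6, 41}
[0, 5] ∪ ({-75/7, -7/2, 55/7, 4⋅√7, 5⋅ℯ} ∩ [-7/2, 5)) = {-7/2} ∪ [0, 5]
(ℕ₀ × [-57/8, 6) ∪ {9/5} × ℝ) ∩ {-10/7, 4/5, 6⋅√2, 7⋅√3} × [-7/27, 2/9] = ∅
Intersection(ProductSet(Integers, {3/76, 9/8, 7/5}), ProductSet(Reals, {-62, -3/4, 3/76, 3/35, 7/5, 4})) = ProductSet(Integers, {3/76, 7/5})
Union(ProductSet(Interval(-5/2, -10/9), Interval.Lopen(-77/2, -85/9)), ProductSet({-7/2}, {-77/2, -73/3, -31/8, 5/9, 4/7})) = Union(ProductSet({-7/2}, {-77/2, -73/3, -31/8, 5/9, 4/7}), ProductSet(Interval(-5/2, -10/9), Interval.Lopen(-77/2, -85/9)))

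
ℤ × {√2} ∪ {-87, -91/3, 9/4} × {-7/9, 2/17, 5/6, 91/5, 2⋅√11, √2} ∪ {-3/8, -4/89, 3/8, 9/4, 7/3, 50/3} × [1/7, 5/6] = (ℤ × {√2}) ∪ ({-3/8, -4/89, 3/8, 9/4, 7/3, 50/3} × [1/7, 5/6]) ∪ ({-87, -91/3, 9/4} × {-7/9, 2/17, 5/6, 91/5, 2⋅√11, √2})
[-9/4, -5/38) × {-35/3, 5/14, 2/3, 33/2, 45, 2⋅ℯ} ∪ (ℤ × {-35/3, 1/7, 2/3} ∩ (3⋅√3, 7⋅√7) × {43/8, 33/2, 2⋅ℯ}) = [-9/4, -5/38) × {-35/3, 5/14, 2/3, 33/2, 45, 2⋅ℯ}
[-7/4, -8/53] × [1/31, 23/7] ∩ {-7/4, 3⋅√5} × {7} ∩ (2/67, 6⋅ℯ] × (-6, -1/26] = ∅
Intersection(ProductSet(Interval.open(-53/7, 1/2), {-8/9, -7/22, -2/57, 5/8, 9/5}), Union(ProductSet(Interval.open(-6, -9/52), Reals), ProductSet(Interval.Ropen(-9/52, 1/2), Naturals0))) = ProductSet(Interval.open(-6, -9/52), {-8/9, -7/22, -2/57, 5/8, 9/5})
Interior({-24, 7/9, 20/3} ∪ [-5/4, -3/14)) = (-5/4, -3/14)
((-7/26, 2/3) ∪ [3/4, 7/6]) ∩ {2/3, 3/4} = {3/4}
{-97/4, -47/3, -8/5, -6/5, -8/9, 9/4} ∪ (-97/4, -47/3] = [-97/4, -47/3] ∪ {-8/5, -6/5, -8/9, 9/4}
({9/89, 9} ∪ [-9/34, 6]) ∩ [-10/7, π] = [-9/34, π]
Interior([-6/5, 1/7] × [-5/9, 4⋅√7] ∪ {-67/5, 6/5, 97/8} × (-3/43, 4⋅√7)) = (-6/5, 1/7) × (-5/9, 4⋅√7)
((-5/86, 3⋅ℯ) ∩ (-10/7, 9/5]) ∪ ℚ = ℚ ∪ [-5/86, 9/5]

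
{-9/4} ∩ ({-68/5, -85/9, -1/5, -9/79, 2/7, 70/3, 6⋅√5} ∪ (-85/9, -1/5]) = {-9/4}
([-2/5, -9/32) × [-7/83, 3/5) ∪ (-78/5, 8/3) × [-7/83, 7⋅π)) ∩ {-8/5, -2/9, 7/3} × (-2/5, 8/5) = {-8/5, -2/9, 7/3} × [-7/83, 8/5)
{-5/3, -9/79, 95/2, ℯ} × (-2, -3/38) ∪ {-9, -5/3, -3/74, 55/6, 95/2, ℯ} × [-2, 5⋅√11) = ({-5/3, -9/79, 95/2, ℯ} × (-2, -3/38)) ∪ ({-9, -5/3, -3/74, 55/6, 95/2, ℯ} × [-2, 5⋅√11))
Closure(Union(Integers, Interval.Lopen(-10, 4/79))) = Union(Integers, Interval(-10, 4/79))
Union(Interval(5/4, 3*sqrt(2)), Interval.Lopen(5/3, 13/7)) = Interval(5/4, 3*sqrt(2))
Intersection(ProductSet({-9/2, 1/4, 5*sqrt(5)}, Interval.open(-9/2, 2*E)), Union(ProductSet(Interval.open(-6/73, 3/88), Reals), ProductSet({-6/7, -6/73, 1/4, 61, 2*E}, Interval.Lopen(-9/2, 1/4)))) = ProductSet({1/4}, Interval.Lopen(-9/2, 1/4))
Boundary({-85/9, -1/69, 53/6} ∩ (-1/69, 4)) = ∅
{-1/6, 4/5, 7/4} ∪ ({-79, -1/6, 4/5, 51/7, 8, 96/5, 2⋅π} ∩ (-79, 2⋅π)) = {-1/6, 4/5, 7/4}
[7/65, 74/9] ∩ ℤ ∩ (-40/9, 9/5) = {1}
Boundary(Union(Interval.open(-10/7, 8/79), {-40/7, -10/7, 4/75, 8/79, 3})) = {-40/7, -10/7, 8/79, 3}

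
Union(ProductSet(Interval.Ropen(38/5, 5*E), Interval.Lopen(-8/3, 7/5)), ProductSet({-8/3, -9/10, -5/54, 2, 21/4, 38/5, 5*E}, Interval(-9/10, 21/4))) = Union(ProductSet({-8/3, -9/10, -5/54, 2, 21/4, 38/5, 5*E}, Interval(-9/10, 21/4)), ProductSet(Interval.Ropen(38/5, 5*E), Interval.Lopen(-8/3, 7/5)))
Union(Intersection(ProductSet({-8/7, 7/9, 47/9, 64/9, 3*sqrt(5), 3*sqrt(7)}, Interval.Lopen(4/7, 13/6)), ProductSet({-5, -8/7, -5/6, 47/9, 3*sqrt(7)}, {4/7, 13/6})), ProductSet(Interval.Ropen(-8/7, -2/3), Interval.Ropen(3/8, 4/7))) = Union(ProductSet({-8/7, 47/9, 3*sqrt(7)}, {13/6}), ProductSet(Interval.Ropen(-8/7, -2/3), Interval.Ropen(3/8, 4/7)))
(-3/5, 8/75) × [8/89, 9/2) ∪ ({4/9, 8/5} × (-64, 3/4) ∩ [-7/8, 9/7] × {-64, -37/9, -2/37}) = ({4/9} × {-37/9, -2/37}) ∪ ((-3/5, 8/75) × [8/89, 9/2))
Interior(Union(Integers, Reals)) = Reals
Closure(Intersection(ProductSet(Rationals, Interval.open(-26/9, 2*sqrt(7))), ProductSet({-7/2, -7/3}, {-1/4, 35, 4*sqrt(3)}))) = ProductSet({-7/2, -7/3}, {-1/4})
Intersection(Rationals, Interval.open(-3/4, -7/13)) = Intersection(Interval.open(-3/4, -7/13), Rationals)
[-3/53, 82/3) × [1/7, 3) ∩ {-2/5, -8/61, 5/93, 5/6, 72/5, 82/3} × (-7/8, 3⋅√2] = {5/93, 5/6, 72/5} × [1/7, 3)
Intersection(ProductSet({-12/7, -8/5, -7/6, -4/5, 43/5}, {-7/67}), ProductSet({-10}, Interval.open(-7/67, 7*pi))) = EmptySet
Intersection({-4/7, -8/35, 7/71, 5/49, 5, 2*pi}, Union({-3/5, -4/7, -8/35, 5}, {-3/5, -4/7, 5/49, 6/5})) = {-4/7, -8/35, 5/49, 5}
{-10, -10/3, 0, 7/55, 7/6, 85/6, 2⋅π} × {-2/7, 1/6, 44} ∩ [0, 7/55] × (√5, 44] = {0, 7/55} × {44}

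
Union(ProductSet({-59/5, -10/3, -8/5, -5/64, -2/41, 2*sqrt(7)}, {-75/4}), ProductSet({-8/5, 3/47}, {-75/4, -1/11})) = Union(ProductSet({-8/5, 3/47}, {-75/4, -1/11}), ProductSet({-59/5, -10/3, -8/5, -5/64, -2/41, 2*sqrt(7)}, {-75/4}))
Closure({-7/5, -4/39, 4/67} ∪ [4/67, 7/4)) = {-7/5, -4/39} ∪ [4/67, 7/4]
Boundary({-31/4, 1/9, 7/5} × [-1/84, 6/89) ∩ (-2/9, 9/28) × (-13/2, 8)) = {1/9} × [-1/84, 6/89]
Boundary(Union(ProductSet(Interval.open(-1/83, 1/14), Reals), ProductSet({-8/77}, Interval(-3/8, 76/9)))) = Union(ProductSet({-8/77}, Interval(-3/8, 76/9)), ProductSet({-1/83, 1/14}, Reals))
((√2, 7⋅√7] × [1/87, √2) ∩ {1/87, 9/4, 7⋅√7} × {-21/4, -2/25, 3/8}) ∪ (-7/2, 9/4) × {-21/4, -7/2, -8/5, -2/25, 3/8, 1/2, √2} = ({9/4, 7⋅√7} × {3/8}) ∪ ((-7/2, 9/4) × {-21/4, -7/2, -8/5, -2/25, 3/8, 1/2, √2})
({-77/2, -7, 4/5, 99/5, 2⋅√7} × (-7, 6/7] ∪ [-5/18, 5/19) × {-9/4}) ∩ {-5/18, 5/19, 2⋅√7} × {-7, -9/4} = {-5/18, 2⋅√7} × {-9/4}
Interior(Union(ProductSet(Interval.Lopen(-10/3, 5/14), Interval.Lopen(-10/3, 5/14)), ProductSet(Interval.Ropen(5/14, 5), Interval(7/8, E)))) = Union(ProductSet(Interval.open(-10/3, 5/14), Interval.open(-10/3, 5/14)), ProductSet(Interval.open(5/14, 5), Interval.open(7/8, E)))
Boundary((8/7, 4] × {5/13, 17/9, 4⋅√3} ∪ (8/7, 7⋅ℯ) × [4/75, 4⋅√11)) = ({8/7, 7⋅ℯ} × [4/75, 4⋅√11]) ∪ ([8/7, 7⋅ℯ] × {4/75, 4⋅√11})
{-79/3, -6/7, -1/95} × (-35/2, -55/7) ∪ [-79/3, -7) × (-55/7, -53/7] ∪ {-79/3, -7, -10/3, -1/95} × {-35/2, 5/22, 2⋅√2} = ({-79/3, -6/7, -1/95} × (-35/2, -55/7)) ∪ ([-79/3, -7) × (-55/7, -53/7]) ∪ ({-79/3, -7, -10/3, -1/95} × {-35/2, 5/22, 2⋅√2})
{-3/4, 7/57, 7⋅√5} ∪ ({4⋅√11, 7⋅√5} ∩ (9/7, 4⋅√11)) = {-3/4, 7/57, 7⋅√5}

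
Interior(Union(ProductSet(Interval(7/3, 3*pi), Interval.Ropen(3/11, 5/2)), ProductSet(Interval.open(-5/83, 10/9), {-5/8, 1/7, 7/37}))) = ProductSet(Interval.open(7/3, 3*pi), Interval.open(3/11, 5/2))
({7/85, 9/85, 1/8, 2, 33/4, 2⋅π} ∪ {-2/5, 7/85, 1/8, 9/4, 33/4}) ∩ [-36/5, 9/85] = {-2/5, 7/85, 9/85}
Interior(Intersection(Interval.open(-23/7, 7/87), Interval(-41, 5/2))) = Interval.open(-23/7, 7/87)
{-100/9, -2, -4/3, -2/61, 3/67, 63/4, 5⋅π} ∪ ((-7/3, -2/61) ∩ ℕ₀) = {-100/9, -2, -4/3, -2/61, 3/67, 63/4, 5⋅π}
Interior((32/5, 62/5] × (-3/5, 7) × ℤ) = ∅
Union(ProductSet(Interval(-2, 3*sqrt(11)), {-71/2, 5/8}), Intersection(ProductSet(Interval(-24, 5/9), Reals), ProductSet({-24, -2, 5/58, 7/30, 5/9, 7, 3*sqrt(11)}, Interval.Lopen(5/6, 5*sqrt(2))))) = Union(ProductSet({-24, -2, 5/58, 7/30, 5/9}, Interval.Lopen(5/6, 5*sqrt(2))), ProductSet(Interval(-2, 3*sqrt(11)), {-71/2, 5/8}))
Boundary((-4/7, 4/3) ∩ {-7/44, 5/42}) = {-7/44, 5/42}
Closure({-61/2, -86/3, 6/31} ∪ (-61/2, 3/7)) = [-61/2, 3/7]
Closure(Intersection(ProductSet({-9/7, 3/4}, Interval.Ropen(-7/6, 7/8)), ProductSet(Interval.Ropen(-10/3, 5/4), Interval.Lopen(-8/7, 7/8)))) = ProductSet({-9/7, 3/4}, Interval(-8/7, 7/8))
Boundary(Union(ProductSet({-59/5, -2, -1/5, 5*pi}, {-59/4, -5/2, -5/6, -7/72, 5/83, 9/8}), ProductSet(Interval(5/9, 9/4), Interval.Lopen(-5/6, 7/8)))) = Union(ProductSet({5/9, 9/4}, Interval(-5/6, 7/8)), ProductSet({-59/5, -2, -1/5, 5*pi}, {-59/4, -5/2, -5/6, -7/72, 5/83, 9/8}), ProductSet(Interval(5/9, 9/4), {-5/6, 7/8}))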